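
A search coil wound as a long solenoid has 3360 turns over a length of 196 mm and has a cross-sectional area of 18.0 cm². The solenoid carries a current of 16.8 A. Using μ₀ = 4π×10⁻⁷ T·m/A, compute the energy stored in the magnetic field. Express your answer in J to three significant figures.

A = 18.0 cm² = 1.800×10^-3 m².
L = μ₀N²A/ℓ = (4π×10⁻⁷)(3360)²(1.800×10^-3)/(0.196) = 0.1303 H.
U = ½LI² = ½(0.1303)(16.8)² = 18.39 J.

U ≈ 18.4 J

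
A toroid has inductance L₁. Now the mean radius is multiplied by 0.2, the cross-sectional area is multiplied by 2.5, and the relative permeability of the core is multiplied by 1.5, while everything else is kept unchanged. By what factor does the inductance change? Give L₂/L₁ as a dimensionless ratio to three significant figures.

For a toroid, L ∝ μᵣN²A/R.
L₂/L₁ = (0.2)^-1 × (2.5) × (1.5) = 18.8.

L₂/L₁ = 18.8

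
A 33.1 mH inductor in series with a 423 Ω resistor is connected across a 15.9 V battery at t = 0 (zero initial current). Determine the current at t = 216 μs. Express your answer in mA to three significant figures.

τ = L/R = 3.310×10^-2/423 = 7.825×10^-5 s; final current I_∞ = ε/R = 15.9/423 = 3.759×10^-2 A.
I(t) = I_∞(1 − e^(−t/τ)) with t/τ = 2.760.
I = (3.759×10^-2)(1 − e^(−2.760)) = 3.521×10^-2 A.

I ≈ 35.2 mA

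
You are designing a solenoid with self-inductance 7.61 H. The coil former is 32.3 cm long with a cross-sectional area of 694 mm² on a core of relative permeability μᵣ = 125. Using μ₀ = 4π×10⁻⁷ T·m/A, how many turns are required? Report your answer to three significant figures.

N ≈ 4750 turns

A = 694 mm² = 6.940×10^-4 m².
From L = μ₀μᵣN²A/ℓ, N = √(Lℓ / (μ₀μᵣA)).
N = √[(7.61)(0.323) / ((4π×10⁻⁷)(125)×6.940×10^-4)] = √(2.2548×10^7) ≈ 4748.5.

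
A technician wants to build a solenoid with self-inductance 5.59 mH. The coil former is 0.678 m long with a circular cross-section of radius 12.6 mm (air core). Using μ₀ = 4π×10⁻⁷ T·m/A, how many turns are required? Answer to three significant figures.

N ≈ 2460 turns

A = πr² = π(1.260×10^-2 m)² = 4.988×10^-4 m².
From L = μ₀N²A/ℓ, N = √(Lℓ / (μ₀A)).
N = √[(5.590×10^-3)(0.678) / ((4π×10⁻⁷)×4.988×10^-4)] = √(6.047×10^6) ≈ 2459.1.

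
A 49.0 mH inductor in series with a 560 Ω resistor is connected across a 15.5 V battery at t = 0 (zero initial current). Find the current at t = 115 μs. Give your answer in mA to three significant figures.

I ≈ 20.2 mA

τ = L/R = 4.900×10^-2/560 = 8.750×10^-5 s; final current I_∞ = ε/R = 15.5/560 = 2.768×10^-2 A.
I(t) = I_∞(1 − e^(−t/τ)) with t/τ = 1.314.
I = (2.768×10^-2)(1 − e^(−1.314)) = 2.024×10^-2 A.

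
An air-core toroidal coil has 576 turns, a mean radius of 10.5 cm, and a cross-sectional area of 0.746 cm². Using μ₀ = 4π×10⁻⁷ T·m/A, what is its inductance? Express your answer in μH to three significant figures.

L ≈ 47.1 μH

For a thin toroid, L = μ₀N²A/(2πR).
L = (4π×10⁻⁷)(576)²(7.460×10^-5) / (2π×0.105 m) = 4.714×10^-5 H.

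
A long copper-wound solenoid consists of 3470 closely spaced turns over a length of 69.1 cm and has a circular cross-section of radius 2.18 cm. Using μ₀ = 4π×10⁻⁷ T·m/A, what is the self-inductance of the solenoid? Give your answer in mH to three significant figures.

L ≈ 32.7 mH

A = πr² = π(2.180×10^-2 m)² = 1.493×10^-3 m².
For a long solenoid, L = μ₀N²A/ℓ.
L = (4π×10⁻⁷)(3470)²(1.493×10^-3)/(0.691 m) = 3.269×10^-2 H.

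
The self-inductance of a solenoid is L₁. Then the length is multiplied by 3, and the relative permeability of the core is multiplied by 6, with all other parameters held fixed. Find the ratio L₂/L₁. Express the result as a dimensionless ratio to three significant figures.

For a solenoid, L ∝ μᵣN²A/ℓ.
L₂/L₁ = (3)^-1 × (6) = 2.00.

L₂/L₁ = 2.00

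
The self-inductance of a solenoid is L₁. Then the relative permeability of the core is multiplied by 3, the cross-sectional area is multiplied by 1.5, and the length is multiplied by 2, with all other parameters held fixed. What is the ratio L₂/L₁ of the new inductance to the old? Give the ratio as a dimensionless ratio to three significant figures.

L₂/L₁ = 2.25

For a solenoid, L ∝ μᵣN²A/ℓ.
L₂/L₁ = (3) × (1.5) × (2)^-1 = 2.25.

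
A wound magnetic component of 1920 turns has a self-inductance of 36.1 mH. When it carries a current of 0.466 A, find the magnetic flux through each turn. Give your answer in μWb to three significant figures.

From L = NΦ_B/I, the flux per turn is Φ_B = LI/N.
Φ_B = (3.610×10^-2 H)(0.466 A)/1920 = 8.762×10^-6 Wb.

Φ_B ≈ 8.76 μWb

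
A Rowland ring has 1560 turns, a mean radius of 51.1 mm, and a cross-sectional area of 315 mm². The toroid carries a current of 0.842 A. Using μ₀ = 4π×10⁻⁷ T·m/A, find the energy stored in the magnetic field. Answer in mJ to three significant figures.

U ≈ 1.06 mJ

L = μ₀N²A/(2πR) = (4π×10⁻⁷)(1560)²(3.150×10^-4)/(2π×5.110×10^-2) = 3.000×10^-3 H.
U = ½LI² = ½(3.000×10^-3)(0.842)² = 1.064×10^-3 J.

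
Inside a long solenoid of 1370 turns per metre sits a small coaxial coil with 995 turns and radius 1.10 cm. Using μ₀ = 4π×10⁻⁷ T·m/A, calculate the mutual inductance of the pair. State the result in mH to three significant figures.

The outer solenoid produces a uniform field B₁ = μ₀n₁I₁ across the inner coil,
so the flux linkage is N₂Φ = N₂B₁A₂ = μ₀n₁N₂A₂·I₁, giving M = μ₀n₁N₂A₂.
A₂ = πr² = π(1.100×10^-2 m)² = 3.801×10^-4 m².
M = (4π×10⁻⁷)(1370)(995)(3.801×10^-4) = 6.512×10^-4 H.

M ≈ 0.651 mH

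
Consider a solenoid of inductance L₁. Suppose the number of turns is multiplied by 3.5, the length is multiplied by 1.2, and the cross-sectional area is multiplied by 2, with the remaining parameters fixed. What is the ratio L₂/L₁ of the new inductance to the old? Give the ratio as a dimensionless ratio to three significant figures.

For a solenoid, L ∝ μᵣN²A/ℓ.
L₂/L₁ = (3.5)^2 × (1.2)^-1 × (2) = 20.4.

L₂/L₁ = 20.4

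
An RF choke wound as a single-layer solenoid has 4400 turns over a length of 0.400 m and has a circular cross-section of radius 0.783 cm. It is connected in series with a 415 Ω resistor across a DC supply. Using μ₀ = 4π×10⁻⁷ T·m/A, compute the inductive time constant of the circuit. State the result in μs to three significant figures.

τ ≈ 28.2 μs

A = πr² = π(7.830×10^-3 m)² = 1.926×10^-4 m².
L = μ₀N²A/ℓ = (4π×10⁻⁷)(4400)²(1.926×10^-4)/(0.4) = 1.171×10^-2 H.
τ = L/R = (1.171×10^-2)/(415) = 2.823×10^-5 s.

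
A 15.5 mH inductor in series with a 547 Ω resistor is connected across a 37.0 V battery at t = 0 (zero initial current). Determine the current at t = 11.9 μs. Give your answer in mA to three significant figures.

τ = L/R = 1.550×10^-2/547 = 2.834×10^-5 s; final current I_∞ = ε/R = 37.0/547 = 6.764×10^-2 A.
I(t) = I_∞(1 − e^(−t/τ)) with t/τ = 0.420.
I = (6.764×10^-2)(1 − e^(−0.420)) = 2.320×10^-2 A.

I ≈ 23.2 mA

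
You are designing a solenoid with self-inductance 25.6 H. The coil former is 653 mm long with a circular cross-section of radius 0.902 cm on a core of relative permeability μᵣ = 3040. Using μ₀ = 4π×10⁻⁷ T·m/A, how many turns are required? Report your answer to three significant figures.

N ≈ 4140 turns

A = πr² = π(9.020×10^-3 m)² = 2.556×10^-4 m².
From L = μ₀μᵣN²A/ℓ, N = √(Lℓ / (μ₀μᵣA)).
N = √[(25.6)(0.653) / ((4π×10⁻⁷)(3040)×2.556×10^-4)] = √(1.712×10^7) ≈ 4137.6.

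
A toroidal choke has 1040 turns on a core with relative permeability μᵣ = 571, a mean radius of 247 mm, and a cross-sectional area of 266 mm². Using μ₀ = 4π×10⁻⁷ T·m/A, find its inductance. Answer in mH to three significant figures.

For a thin toroid, L = μ₀μᵣN²A/(2πR).
L = (4π×10⁻⁷)(571)(1040)²(2.660×10^-4) / (2π×0.247 m) = 0.133 H.

L ≈ 133 mH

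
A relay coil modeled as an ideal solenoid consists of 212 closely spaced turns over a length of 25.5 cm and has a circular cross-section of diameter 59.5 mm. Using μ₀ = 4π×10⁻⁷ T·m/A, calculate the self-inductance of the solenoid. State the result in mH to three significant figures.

L ≈ 0.616 mH

A = π(d/2)² = π(2.975×10^-2 m)² = 2.781×10^-3 m².
For a long solenoid, L = μ₀N²A/ℓ.
L = (4π×10⁻⁷)(212)²(2.781×10^-3)/(0.255 m) = 6.158×10^-4 H.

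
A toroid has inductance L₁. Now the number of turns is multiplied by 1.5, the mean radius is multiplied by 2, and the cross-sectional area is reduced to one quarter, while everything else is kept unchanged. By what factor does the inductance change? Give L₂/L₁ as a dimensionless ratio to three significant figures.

For a toroid, L ∝ μᵣN²A/R.
L₂/L₁ = (1.5)^2 × (2)^-1 × (0.25) = 0.281.

L₂/L₁ = 0.281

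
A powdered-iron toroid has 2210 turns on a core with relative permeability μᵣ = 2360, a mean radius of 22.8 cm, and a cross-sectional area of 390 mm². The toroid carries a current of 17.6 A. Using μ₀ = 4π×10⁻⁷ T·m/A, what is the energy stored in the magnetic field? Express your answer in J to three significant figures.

L = μ₀μᵣN²A/(2πR) = (4π×10⁻⁷)(2360)(2210)²(3.900×10^-4)/(2π×0.228) = 3.943 H.
U = ½LI² = ½(3.943)(17.6)² = 610.7 J.

U ≈ 611 J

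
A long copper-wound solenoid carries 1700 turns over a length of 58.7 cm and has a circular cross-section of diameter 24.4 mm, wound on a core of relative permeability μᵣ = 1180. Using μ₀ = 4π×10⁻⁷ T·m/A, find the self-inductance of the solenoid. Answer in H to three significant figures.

A = π(d/2)² = π(1.220×10^-2 m)² = 4.676×10^-4 m².
For a long solenoid, L = μ₀μᵣN²A/ℓ.
L = (4π×10⁻⁷)(1180)(1700)²(4.676×10^-4)/(0.587 m) = 3.414 H.

L ≈ 3.41 H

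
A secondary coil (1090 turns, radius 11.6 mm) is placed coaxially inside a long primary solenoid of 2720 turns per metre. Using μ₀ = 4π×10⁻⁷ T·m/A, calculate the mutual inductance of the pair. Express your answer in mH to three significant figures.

The outer solenoid produces a uniform field B₁ = μ₀n₁I₁ across the inner coil,
so the flux linkage is N₂Φ = N₂B₁A₂ = μ₀n₁N₂A₂·I₁, giving M = μ₀n₁N₂A₂.
A₂ = πr² = π(1.160×10^-2 m)² = 4.227×10^-4 m².
M = (4π×10⁻⁷)(2720)(1090)(4.227×10^-4) = 1.57497×10^-3 H.

M ≈ 1.57 mH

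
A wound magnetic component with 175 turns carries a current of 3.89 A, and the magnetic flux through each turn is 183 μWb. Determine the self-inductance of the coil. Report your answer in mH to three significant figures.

Self-inductance is defined by L = NΦ_B/I (flux linkage over current).
L = (175)(1.830×10^-4 Wb)/(3.89 A) = 8.233×10^-3 H.

L ≈ 8.23 mH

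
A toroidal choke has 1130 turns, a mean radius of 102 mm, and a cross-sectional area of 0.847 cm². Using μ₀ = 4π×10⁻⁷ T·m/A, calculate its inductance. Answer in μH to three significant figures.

For a thin toroid, L = μ₀N²A/(2πR).
L = (4π×10⁻⁷)(1130)²(8.470×10^-5) / (2π×0.102 m) = 2.121×10^-4 H.

L ≈ 212 μH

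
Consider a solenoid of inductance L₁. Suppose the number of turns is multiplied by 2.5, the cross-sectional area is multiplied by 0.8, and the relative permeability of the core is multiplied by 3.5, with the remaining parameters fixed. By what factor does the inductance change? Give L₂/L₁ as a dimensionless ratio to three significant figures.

L₂/L₁ = 17.5

For a solenoid, L ∝ μᵣN²A/ℓ.
L₂/L₁ = (2.5)^2 × (0.8) × (3.5) = 17.5.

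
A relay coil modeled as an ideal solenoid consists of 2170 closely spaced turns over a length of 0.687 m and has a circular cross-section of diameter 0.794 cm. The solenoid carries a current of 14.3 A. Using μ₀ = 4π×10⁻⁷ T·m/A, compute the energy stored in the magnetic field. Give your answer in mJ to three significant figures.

U ≈ 43.6 mJ

A = π(d/2)² = π(3.970×10^-3 m)² = 4.951×10^-5 m².
L = μ₀N²A/ℓ = (4π×10⁻⁷)(2170)²(4.951×10^-5)/(0.687) = 4.2648×10^-4 H.
U = ½LI² = ½(4.2648×10^-4)(14.3)² = 4.361×10^-2 J.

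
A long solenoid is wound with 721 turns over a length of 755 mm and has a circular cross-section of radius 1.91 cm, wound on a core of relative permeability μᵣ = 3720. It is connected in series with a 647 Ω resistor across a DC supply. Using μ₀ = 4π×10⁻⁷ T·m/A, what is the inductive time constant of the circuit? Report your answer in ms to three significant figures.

τ ≈ 5.70 ms

A = πr² = π(1.910×10^-2 m)² = 1.146×10^-3 m².
L = μ₀μᵣN²A/ℓ = (4π×10⁻⁷)(3720)(721)²(1.146×10^-3)/(0.755) = 3.689 H.
τ = L/R = (3.689)/(647) = 5.701×10^-3 s.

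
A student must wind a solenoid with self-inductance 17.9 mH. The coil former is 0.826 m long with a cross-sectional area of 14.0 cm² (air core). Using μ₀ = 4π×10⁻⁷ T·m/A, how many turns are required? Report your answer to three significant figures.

A = 14.0 cm² = 1.400×10^-3 m².
From L = μ₀N²A/ℓ, N = √(Lℓ / (μ₀A)).
N = √[(1.790×10^-2)(0.826) / ((4π×10⁻⁷)×1.400×10^-3)] = √(8.404×10^6) ≈ 2899.0.

N ≈ 2900 turns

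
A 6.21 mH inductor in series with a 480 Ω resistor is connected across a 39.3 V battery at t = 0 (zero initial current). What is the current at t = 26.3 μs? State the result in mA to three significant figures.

I ≈ 71.2 mA

τ = L/R = 6.210×10^-3/480 = 1.294×10^-5 s; final current I_∞ = ε/R = 39.3/480 = 8.187×10^-2 A.
I(t) = I_∞(1 − e^(−t/τ)) with t/τ = 2.033.
I = (8.187×10^-2)(1 − e^(−2.033)) = 7.115×10^-2 A.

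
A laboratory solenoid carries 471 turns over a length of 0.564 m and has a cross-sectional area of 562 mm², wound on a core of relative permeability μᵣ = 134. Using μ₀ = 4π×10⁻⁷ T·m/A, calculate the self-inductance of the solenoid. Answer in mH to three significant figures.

A = 562 mm² = 5.620×10^-4 m².
For a long solenoid, L = μ₀μᵣN²A/ℓ.
L = (4π×10⁻⁷)(134)(471)²(5.620×10^-4)/(0.564 m) = 3.722×10^-2 H.

L ≈ 37.2 mH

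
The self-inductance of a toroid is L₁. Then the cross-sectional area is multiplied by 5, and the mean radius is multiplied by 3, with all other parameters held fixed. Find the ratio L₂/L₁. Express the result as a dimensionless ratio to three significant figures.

For a toroid, L ∝ μᵣN²A/R.
L₂/L₁ = (5) × (3)^-1 = 1.67.

L₂/L₁ = 1.67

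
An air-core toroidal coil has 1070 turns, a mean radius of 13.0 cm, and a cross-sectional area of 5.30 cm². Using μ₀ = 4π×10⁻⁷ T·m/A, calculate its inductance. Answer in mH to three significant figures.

L ≈ 0.934 mH

For a thin toroid, L = μ₀N²A/(2πR).
L = (4π×10⁻⁷)(1070)²(5.300×10^-4) / (2π×0.13 m) = 9.335×10^-4 H.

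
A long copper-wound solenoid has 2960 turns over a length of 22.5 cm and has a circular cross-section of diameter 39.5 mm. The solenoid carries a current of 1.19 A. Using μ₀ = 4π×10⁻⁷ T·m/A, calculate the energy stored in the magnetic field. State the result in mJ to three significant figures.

A = π(d/2)² = π(1.975×10^-2 m)² = 1.225×10^-3 m².
L = μ₀N²A/ℓ = (4π×10⁻⁷)(2960)²(1.225×10^-3)/(0.225) = 5.996×10^-2 H.
U = ½LI² = ½(5.996×10^-2)(1.19)² = 4.246×10^-2 J.

U ≈ 42.5 mJ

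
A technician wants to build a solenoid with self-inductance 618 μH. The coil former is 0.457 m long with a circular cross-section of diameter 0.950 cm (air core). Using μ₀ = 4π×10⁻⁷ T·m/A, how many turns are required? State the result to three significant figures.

N ≈ 1780 turns

A = π(d/2)² = π(4.750×10^-3 m)² = 7.088×10^-5 m².
From L = μ₀N²A/ℓ, N = √(Lℓ / (μ₀A)).
N = √[(6.180×10^-4)(0.457) / ((4π×10⁻⁷)×7.088×10^-5)] = √(3.171×10^6) ≈ 1780.7.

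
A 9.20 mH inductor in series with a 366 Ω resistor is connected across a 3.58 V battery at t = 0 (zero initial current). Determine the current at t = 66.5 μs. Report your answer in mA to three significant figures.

τ = L/R = 9.200×10^-3/366 = 2.514×10^-5 s; final current I_∞ = ε/R = 3.58/366 = 9.781×10^-3 A.
I(t) = I_∞(1 − e^(−t/τ)) with t/τ = 2.646.
I = (9.781×10^-3)(1 − e^(−2.646)) = 9.087×10^-3 A.

I ≈ 9.09 mA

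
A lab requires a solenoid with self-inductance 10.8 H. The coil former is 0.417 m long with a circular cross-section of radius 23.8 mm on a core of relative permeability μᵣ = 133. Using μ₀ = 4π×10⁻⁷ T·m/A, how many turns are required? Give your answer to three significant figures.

A = πr² = π(2.380×10^-2 m)² = 1.780×10^-3 m².
From L = μ₀μᵣN²A/ℓ, N = √(Lℓ / (μ₀μᵣA)).
N = √[(10.8)(0.417) / ((4π×10⁻⁷)(133)×1.780×10^-3)] = √(1.514×10^7) ≈ 3891.3.

N ≈ 3890 turns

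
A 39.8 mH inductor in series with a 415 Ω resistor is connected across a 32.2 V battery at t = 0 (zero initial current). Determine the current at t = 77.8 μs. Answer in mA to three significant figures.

I ≈ 43.1 mA

τ = L/R = 3.980×10^-2/415 = 9.590×10^-5 s; final current I_∞ = ε/R = 32.2/415 = 7.759×10^-2 A.
I(t) = I_∞(1 − e^(−t/τ)) with t/τ = 0.811.
I = (7.759×10^-2)(1 − e^(−0.811)) = 4.312×10^-2 A.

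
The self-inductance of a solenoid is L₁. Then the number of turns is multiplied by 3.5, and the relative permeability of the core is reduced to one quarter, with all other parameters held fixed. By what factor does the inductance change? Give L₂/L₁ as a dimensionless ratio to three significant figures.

For a solenoid, L ∝ μᵣN²A/ℓ.
L₂/L₁ = (3.5)^2 × (0.25) = 3.06.

L₂/L₁ = 3.06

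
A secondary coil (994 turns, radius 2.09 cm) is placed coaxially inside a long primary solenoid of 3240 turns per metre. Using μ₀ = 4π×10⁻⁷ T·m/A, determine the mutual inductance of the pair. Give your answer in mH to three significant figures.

M ≈ 5.55 mH

The outer solenoid produces a uniform field B₁ = μ₀n₁I₁ across the inner coil,
so the flux linkage is N₂Φ = N₂B₁A₂ = μ₀n₁N₂A₂·I₁, giving M = μ₀n₁N₂A₂.
A₂ = πr² = π(2.090×10^-2 m)² = 1.372×10^-3 m².
M = (4π×10⁻⁷)(3240)(994)(1.372×10^-3) = 5.554×10^-3 H.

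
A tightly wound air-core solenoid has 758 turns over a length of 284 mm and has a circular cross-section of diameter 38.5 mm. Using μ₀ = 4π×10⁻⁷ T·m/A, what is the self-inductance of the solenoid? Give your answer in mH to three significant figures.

A = π(d/2)² = π(1.925×10^-2 m)² = 1.164×10^-3 m².
For a long solenoid, L = μ₀N²A/ℓ.
L = (4π×10⁻⁷)(758)²(1.164×10^-3)/(0.284 m) = 2.960×10^-3 H.

L ≈ 2.96 mH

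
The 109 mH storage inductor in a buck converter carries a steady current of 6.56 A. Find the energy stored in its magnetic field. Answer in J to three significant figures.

Stored magnetic energy: U = ½LI².
U = ½(0.109 H)(6.56 A)² = 2.345 J.

U ≈ 2.35 J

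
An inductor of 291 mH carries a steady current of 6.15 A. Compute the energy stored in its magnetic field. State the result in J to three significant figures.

U ≈ 5.50 J

Stored magnetic energy: U = ½LI².
U = ½(0.291 H)(6.15 A)² = 5.503 J.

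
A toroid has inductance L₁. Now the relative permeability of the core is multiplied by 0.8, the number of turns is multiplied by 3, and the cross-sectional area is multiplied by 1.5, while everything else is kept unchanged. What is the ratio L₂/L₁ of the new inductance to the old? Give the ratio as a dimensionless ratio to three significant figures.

For a toroid, L ∝ μᵣN²A/R.
L₂/L₁ = (0.8) × (3)^2 × (1.5) = 10.8.

L₂/L₁ = 10.8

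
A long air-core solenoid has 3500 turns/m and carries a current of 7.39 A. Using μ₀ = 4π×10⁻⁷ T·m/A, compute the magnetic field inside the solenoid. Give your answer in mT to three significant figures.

B ≈ 32.5 mT

Inside a long solenoid, B = μ₀nI.
B = (4π×10⁻⁷)(3.500×10^3 m⁻¹)(7.39 A) = 3.250×10^-2 T.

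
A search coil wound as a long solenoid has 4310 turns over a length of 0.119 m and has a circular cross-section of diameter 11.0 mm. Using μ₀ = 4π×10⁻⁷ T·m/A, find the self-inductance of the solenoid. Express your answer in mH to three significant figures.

L ≈ 18.6 mH

A = π(d/2)² = π(5.500×10^-3 m)² = 9.503×10^-5 m².
For a long solenoid, L = μ₀N²A/ℓ.
L = (4π×10⁻⁷)(4310)²(9.503×10^-5)/(0.119 m) = 1.864×10^-2 H.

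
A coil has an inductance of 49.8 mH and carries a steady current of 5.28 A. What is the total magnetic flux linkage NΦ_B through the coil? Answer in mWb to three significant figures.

From L = NΦ_B/I, the flux linkage is NΦ_B = LI.
NΦ_B = (4.980×10^-2 H)(5.28 A) = 0.2629 Wb.

NΦ_B ≈ 263 mWb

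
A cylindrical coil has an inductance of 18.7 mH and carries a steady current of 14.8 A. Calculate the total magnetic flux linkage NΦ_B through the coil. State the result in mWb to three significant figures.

NΦ_B ≈ 277 mWb

From L = NΦ_B/I, the flux linkage is NΦ_B = LI.
NΦ_B = (1.870×10^-2 H)(14.8 A) = 0.2768 Wb.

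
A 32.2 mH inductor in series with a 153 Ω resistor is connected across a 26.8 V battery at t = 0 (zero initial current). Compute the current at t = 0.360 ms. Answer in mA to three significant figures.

I ≈ 144 mA

τ = L/R = 3.220×10^-2/153 = 2.1046×10^-4 s; final current I_∞ = ε/R = 26.8/153 = 0.1752 A.
I(t) = I_∞(1 − e^(−t/τ)) with t/τ = 1.711.
I = (0.1752)(1 − e^(−1.711)) = 0.1435 A.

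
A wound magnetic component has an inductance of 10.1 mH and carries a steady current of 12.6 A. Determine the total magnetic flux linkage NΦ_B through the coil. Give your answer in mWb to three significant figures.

NΦ_B ≈ 127 mWb

From L = NΦ_B/I, the flux linkage is NΦ_B = LI.
NΦ_B = (1.010×10^-2 H)(12.6 A) = 0.1273 Wb.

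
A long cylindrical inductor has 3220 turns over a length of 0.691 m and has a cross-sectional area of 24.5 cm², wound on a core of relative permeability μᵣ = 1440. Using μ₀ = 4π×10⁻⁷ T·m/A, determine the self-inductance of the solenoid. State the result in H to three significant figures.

A = 24.5 cm² = 2.450×10^-3 m².
For a long solenoid, L = μ₀μᵣN²A/ℓ.
L = (4π×10⁻⁷)(1440)(3220)²(2.450×10^-3)/(0.691 m) = 66.52 H.

L ≈ 66.5 H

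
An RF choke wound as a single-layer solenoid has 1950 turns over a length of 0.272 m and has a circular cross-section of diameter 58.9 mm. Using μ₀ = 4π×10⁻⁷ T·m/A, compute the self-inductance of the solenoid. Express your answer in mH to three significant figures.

L ≈ 47.9 mH

A = π(d/2)² = π(2.945×10^-2 m)² = 2.7247×10^-3 m².
For a long solenoid, L = μ₀N²A/ℓ.
L = (4π×10⁻⁷)(1950)²(2.7247×10^-3)/(0.272 m) = 4.787×10^-2 H.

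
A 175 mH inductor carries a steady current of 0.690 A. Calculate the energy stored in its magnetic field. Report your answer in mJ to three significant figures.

Stored magnetic energy: U = ½LI².
U = ½(0.175 H)(0.690 A)² = 4.166×10^-2 J.

U ≈ 41.7 mJ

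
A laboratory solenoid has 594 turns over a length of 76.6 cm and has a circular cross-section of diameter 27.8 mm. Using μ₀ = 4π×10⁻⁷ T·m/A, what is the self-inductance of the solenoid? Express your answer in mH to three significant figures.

L ≈ 0.351 mH

A = π(d/2)² = π(1.390×10^-2 m)² = 6.070×10^-4 m².
For a long solenoid, L = μ₀N²A/ℓ.
L = (4π×10⁻⁷)(594)²(6.070×10^-4)/(0.766 m) = 3.513×10^-4 H.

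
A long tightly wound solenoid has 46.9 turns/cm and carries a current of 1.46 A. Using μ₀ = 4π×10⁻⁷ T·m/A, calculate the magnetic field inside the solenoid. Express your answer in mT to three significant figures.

Inside a long solenoid, B = μ₀nI.
B = (4π×10⁻⁷)(4.690×10^3 m⁻¹)(1.46 A) = 8.6047×10^-3 T.

B ≈ 8.60 mT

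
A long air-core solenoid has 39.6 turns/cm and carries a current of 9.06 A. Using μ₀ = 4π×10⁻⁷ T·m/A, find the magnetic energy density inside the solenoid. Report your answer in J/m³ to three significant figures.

u ≈ 809 J/m³

B = μ₀nI = (4π×10⁻⁷)(3.960×10^3)(9.06) = 4.509×10^-2 T.
u = B²/(2μ₀) = (4.509×10^-2)²/(2×4π×10⁻⁷) = 808.8 J/m³.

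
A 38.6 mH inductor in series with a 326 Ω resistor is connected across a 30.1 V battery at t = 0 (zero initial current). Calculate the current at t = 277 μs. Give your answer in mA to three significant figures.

I ≈ 83.4 mA

τ = L/R = 3.860×10^-2/326 = 1.184×10^-4 s; final current I_∞ = ε/R = 30.1/326 = 9.233×10^-2 A.
I(t) = I_∞(1 − e^(−t/τ)) with t/τ = 2.339.
I = (9.233×10^-2)(1 − e^(−2.339)) = 8.343×10^-2 A.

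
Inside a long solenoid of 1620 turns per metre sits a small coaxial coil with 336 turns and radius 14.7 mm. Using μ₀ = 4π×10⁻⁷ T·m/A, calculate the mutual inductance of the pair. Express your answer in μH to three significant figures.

The outer solenoid produces a uniform field B₁ = μ₀n₁I₁ across the inner coil,
so the flux linkage is N₂Φ = N₂B₁A₂ = μ₀n₁N₂A₂·I₁, giving M = μ₀n₁N₂A₂.
A₂ = πr² = π(1.470×10^-2 m)² = 6.789×10^-4 m².
M = (4π×10⁻⁷)(1620)(336)(6.789×10^-4) = 4.644×10^-4 H.

M ≈ 464 μH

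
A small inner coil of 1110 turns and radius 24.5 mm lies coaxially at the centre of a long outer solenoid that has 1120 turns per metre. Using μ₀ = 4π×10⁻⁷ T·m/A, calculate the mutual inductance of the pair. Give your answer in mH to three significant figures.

M ≈ 2.95 mH

The outer solenoid produces a uniform field B₁ = μ₀n₁I₁ across the inner coil,
so the flux linkage is N₂Φ = N₂B₁A₂ = μ₀n₁N₂A₂·I₁, giving M = μ₀n₁N₂A₂.
A₂ = πr² = π(2.450×10^-2 m)² = 1.886×10^-3 m².
M = (4π×10⁻⁷)(1120)(1110)(1.886×10^-3) = 2.946×10^-3 H.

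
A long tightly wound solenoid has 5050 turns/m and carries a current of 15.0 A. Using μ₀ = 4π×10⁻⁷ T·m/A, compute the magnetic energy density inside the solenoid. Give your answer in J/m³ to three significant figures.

B = μ₀nI = (4π×10⁻⁷)(5.050×10^3)(15.0) = 9.519×10^-2 T.
u = B²/(2μ₀) = (9.519×10^-2)²/(2×4π×10⁻⁷) = 3.605×10^3 J/m³.

u ≈ 3610 J/m³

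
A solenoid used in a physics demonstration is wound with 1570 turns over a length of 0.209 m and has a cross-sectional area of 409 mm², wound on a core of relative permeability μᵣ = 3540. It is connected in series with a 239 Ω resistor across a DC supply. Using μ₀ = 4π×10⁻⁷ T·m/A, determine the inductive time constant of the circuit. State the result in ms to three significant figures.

τ ≈ 89.8 ms

A = 409 mm² = 4.090×10^-4 m².
L = μ₀μᵣN²A/ℓ = (4π×10⁻⁷)(3540)(1570)²(4.090×10^-4)/(0.209) = 21.46 H.
τ = L/R = (21.46)/(239) = 8.978×10^-2 s.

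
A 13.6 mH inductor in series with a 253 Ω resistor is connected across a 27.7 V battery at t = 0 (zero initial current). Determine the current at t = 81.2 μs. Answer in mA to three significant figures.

τ = L/R = 1.360×10^-2/253 = 5.375×10^-5 s; final current I_∞ = ε/R = 27.7/253 = 0.10949 A.
I(t) = I_∞(1 − e^(−t/τ)) with t/τ = 1.511.
I = (0.10949)(1 − e^(−1.511)) = 8.531×10^-2 A.

I ≈ 85.3 mA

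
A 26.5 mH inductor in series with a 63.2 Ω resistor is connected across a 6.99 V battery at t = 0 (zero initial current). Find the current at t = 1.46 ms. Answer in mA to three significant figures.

I ≈ 107 mA

τ = L/R = 2.650×10^-2/63.2 = 4.193×10^-4 s; final current I_∞ = ε/R = 6.99/63.2 = 0.1106 A.
I(t) = I_∞(1 − e^(−t/τ)) with t/τ = 3.482.
I = (0.1106)(1 − e^(−3.482)) = 0.1072 A.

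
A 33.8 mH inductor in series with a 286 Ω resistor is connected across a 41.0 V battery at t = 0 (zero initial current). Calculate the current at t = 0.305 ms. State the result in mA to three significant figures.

I ≈ 133 mA

τ = L/R = 3.380×10^-2/286 = 1.182×10^-4 s; final current I_∞ = ε/R = 41.0/286 = 0.1434 A.
I(t) = I_∞(1 − e^(−t/τ)) with t/τ = 2.581.
I = (0.1434)(1 − e^(−2.581)) = 0.1325 A.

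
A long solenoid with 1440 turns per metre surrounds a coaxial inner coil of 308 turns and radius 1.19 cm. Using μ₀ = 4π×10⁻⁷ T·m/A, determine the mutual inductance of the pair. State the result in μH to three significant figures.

M ≈ 248 μH

The outer solenoid produces a uniform field B₁ = μ₀n₁I₁ across the inner coil,
so the flux linkage is N₂Φ = N₂B₁A₂ = μ₀n₁N₂A₂·I₁, giving M = μ₀n₁N₂A₂.
A₂ = πr² = π(1.190×10^-2 m)² = 4.449×10^-4 m².
M = (4π×10⁻⁷)(1440)(308)(4.449×10^-4) = 2.480×10^-4 H.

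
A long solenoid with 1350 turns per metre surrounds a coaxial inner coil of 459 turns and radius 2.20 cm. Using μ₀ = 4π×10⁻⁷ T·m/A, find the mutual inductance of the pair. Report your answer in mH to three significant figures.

M ≈ 1.18 mH

The outer solenoid produces a uniform field B₁ = μ₀n₁I₁ across the inner coil,
so the flux linkage is N₂Φ = N₂B₁A₂ = μ₀n₁N₂A₂·I₁, giving M = μ₀n₁N₂A₂.
A₂ = πr² = π(2.200×10^-2 m)² = 1.521×10^-3 m².
M = (4π×10⁻⁷)(1350)(459)(1.521×10^-3) = 1.184×10^-3 H.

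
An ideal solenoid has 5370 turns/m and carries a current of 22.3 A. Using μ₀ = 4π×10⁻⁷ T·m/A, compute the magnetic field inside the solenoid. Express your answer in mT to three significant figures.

Inside a long solenoid, B = μ₀nI.
B = (4π×10⁻⁷)(5.370×10^3 m⁻¹)(22.3 A) = 0.15048 T.

B ≈ 150 mT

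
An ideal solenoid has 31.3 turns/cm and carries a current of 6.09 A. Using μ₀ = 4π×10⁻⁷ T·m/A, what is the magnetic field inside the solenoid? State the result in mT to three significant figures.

Inside a long solenoid, B = μ₀nI.
B = (4π×10⁻⁷)(3.130×10^3 m⁻¹)(6.09 A) = 2.395×10^-2 T.

B ≈ 24.0 mT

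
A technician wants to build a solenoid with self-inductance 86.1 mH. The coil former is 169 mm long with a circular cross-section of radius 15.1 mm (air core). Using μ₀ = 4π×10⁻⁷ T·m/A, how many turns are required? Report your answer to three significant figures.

N ≈ 4020 turns

A = πr² = π(1.510×10^-2 m)² = 7.163×10^-4 m².
From L = μ₀N²A/ℓ, N = √(Lℓ / (μ₀A)).
N = √[(8.610×10^-2)(0.169) / ((4π×10⁻⁷)×7.163×10^-4)] = √(1.617×10^7) ≈ 4020.6.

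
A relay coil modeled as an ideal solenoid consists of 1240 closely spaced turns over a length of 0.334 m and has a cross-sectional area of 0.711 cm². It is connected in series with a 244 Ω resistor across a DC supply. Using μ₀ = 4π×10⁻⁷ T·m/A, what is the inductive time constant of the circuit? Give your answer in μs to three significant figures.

A = 0.711 cm² = 7.110×10^-5 m².
L = μ₀N²A/ℓ = (4π×10⁻⁷)(1240)²(7.110×10^-5)/(0.334) = 4.113×10^-4 H.
τ = L/R = (4.113×10^-4)/(244) = 1.686×10^-6 s.

τ ≈ 1.69 μs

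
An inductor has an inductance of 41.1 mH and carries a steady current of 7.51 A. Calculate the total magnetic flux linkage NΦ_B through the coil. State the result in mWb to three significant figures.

NΦ_B ≈ 309 mWb

From L = NΦ_B/I, the flux linkage is NΦ_B = LI.
NΦ_B = (4.110×10^-2 H)(7.51 A) = 0.3087 Wb.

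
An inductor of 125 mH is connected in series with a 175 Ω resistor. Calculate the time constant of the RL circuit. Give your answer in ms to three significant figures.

τ ≈ 0.714 ms

τ = L/R = (0.125 H)/(175 Ω) = 7.143×10^-4 s.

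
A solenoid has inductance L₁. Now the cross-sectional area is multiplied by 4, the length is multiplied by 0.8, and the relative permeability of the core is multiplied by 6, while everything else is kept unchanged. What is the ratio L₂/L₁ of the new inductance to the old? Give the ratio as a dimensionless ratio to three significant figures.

For a solenoid, L ∝ μᵣN²A/ℓ.
L₂/L₁ = (4) × (0.8)^-1 × (6) = 30.0.

L₂/L₁ = 30.0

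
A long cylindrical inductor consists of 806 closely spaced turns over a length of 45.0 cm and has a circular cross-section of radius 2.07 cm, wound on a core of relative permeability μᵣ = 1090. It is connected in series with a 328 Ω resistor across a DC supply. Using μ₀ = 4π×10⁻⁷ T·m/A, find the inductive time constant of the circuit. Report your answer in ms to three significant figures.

A = πr² = π(2.070×10^-2 m)² = 1.346×10^-3 m².
L = μ₀μᵣN²A/ℓ = (4π×10⁻⁷)(1090)(806)²(1.346×10^-3)/(0.45) = 2.662 H.
τ = L/R = (2.662)/(328) = 8.115×10^-3 s.

τ ≈ 8.12 ms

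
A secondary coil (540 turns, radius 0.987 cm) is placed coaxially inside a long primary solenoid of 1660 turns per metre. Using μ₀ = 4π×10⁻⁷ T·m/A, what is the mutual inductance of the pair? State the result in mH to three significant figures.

The outer solenoid produces a uniform field B₁ = μ₀n₁I₁ across the inner coil,
so the flux linkage is N₂Φ = N₂B₁A₂ = μ₀n₁N₂A₂·I₁, giving M = μ₀n₁N₂A₂.
A₂ = πr² = π(9.870×10^-3 m)² = 3.060×10^-4 m².
M = (4π×10⁻⁷)(1660)(540)(3.060×10^-4) = 3.447×10^-4 H.

M ≈ 0.345 mH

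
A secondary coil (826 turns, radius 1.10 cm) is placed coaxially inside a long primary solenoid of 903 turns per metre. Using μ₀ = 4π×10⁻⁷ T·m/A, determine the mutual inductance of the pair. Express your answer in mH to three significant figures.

The outer solenoid produces a uniform field B₁ = μ₀n₁I₁ across the inner coil,
so the flux linkage is N₂Φ = N₂B₁A₂ = μ₀n₁N₂A₂·I₁, giving M = μ₀n₁N₂A₂.
A₂ = πr² = π(1.100×10^-2 m)² = 3.801×10^-4 m².
M = (4π×10⁻⁷)(903)(826)(3.801×10^-4) = 3.563×10^-4 H.

M ≈ 0.356 mH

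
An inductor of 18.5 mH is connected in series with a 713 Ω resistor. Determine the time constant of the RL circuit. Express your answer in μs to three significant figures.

τ = L/R = (1.850×10^-2 H)/(713 Ω) = 2.5947×10^-5 s.

τ ≈ 25.9 μs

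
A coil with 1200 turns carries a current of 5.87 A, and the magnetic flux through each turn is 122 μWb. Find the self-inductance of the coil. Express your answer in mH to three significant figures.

Self-inductance is defined by L = NΦ_B/I (flux linkage over current).
L = (1200)(1.220×10^-4 Wb)/(5.87 A) = 2.494×10^-2 H.

L ≈ 24.9 mH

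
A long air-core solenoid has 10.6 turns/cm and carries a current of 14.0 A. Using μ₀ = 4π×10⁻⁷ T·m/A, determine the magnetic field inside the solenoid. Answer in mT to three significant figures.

B ≈ 18.6 mT

Inside a long solenoid, B = μ₀nI.
B = (4π×10⁻⁷)(1.060×10^3 m⁻¹)(14.0 A) = 1.8648×10^-2 T.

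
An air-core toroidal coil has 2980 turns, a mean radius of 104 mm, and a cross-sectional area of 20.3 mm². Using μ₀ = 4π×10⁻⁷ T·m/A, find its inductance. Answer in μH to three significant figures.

For a thin toroid, L = μ₀N²A/(2πR).
L = (4π×10⁻⁷)(2980)²(2.030×10^-5) / (2π×0.104 m) = 3.467×10^-4 H.

L ≈ 347 μH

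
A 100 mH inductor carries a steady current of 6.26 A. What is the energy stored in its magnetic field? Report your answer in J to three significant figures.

Stored magnetic energy: U = ½LI².
U = ½(0.1 H)(6.26 A)² = 1.959 J.

U ≈ 1.96 J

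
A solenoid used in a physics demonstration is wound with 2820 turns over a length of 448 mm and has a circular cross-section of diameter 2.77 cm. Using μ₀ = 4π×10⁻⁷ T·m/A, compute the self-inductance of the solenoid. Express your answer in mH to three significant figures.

A = π(d/2)² = π(1.385×10^-2 m)² = 6.026×10^-4 m².
For a long solenoid, L = μ₀N²A/ℓ.
L = (4π×10⁻⁷)(2820)²(6.026×10^-4)/(0.448 m) = 1.344×10^-2 H.

L ≈ 13.4 mH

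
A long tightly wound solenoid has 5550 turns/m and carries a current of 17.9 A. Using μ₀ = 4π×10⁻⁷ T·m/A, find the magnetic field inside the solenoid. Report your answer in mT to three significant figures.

Inside a long solenoid, B = μ₀nI.
B = (4π×10⁻⁷)(5.550×10^3 m⁻¹)(17.9 A) = 0.1248 T.

B ≈ 125 mT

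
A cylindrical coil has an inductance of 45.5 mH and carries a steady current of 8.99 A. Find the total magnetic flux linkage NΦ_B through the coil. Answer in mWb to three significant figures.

From L = NΦ_B/I, the flux linkage is NΦ_B = LI.
NΦ_B = (4.550×10^-2 H)(8.99 A) = 0.409 Wb.

NΦ_B ≈ 409 mWb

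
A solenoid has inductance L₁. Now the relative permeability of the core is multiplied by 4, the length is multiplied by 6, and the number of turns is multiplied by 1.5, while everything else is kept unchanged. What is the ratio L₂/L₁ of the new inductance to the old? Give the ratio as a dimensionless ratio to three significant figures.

L₂/L₁ = 1.50

For a solenoid, L ∝ μᵣN²A/ℓ.
L₂/L₁ = (4) × (6)^-1 × (1.5)^2 = 1.50.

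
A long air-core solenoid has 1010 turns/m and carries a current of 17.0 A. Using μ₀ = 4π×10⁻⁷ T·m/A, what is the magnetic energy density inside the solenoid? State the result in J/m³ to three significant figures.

B = μ₀nI = (4π×10⁻⁷)(1.010×10^3)(17.0) = 2.158×10^-2 T.
u = B²/(2μ₀) = (2.158×10^-2)²/(2×4π×10⁻⁷) = 185.2 J/m³.

u ≈ 185 J/m³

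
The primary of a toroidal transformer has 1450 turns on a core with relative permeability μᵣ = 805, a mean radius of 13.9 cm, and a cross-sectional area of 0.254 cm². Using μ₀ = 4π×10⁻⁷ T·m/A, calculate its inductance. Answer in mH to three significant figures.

L ≈ 61.9 mH

For a thin toroid, L = μ₀μᵣN²A/(2πR).
L = (4π×10⁻⁷)(805)(1450)²(2.540×10^-5) / (2π×0.139 m) = 6.186×10^-2 H.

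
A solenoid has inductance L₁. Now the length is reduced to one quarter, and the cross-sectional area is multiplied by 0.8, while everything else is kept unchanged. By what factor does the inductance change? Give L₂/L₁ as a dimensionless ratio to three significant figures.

L₂/L₁ = 3.20

For a solenoid, L ∝ μᵣN²A/ℓ.
L₂/L₁ = (0.25)^-1 × (0.8) = 3.20.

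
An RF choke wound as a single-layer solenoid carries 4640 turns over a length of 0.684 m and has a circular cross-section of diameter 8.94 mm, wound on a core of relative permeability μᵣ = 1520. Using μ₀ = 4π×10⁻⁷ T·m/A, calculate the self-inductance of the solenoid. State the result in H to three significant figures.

L ≈ 3.77 H

A = π(d/2)² = π(4.470×10^-3 m)² = 6.277×10^-5 m².
For a long solenoid, L = μ₀μᵣN²A/ℓ.
L = (4π×10⁻⁷)(1520)(4640)²(6.277×10^-5)/(0.684 m) = 3.774 H.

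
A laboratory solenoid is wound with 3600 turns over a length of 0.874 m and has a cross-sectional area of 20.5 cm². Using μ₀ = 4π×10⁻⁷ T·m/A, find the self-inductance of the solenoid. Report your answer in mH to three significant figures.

L ≈ 38.2 mH

A = 20.5 cm² = 2.050×10^-3 m².
For a long solenoid, L = μ₀N²A/ℓ.
L = (4π×10⁻⁷)(3600)²(2.050×10^-3)/(0.874 m) = 3.820×10^-2 H.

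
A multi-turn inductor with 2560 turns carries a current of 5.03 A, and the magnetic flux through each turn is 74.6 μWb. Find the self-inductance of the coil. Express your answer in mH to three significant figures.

Self-inductance is defined by L = NΦ_B/I (flux linkage over current).
L = (2560)(7.460×10^-5 Wb)/(5.03 A) = 3.797×10^-2 H.

L ≈ 38.0 mH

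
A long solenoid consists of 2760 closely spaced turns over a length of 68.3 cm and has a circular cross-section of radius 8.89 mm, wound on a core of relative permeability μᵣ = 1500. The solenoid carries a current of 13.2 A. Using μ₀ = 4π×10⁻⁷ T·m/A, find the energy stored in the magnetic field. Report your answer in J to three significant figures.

U ≈ 455 J

A = πr² = π(8.890×10^-3 m)² = 2.483×10^-4 m².
L = μ₀μᵣN²A/ℓ = (4π×10⁻⁷)(1500)(2760)²(2.483×10^-4)/(0.683) = 5.22 H.
U = ½LI² = ½(5.22)(13.2)² = 454.7 J.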